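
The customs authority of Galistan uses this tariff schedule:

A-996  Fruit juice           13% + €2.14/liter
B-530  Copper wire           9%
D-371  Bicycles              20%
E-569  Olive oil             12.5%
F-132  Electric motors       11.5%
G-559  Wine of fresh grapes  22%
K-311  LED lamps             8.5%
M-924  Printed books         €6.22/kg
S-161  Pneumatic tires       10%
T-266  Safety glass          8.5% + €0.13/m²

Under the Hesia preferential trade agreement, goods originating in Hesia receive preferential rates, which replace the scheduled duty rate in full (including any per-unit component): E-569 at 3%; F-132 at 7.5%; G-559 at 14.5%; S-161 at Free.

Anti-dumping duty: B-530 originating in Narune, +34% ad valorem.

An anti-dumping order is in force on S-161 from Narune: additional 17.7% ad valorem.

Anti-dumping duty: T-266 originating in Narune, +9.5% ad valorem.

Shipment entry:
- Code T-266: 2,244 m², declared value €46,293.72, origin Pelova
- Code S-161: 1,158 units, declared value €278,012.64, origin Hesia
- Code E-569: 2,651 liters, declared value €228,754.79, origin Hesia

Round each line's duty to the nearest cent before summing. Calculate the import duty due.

€11,089.33

Line 1 (T-266, Pelova, 2,244 m², €46,293.72):
Base rate for T-266 is 8.5% + €0.13/m².
The additional-duty order on T-266 targets Narune, not Pelova; it does not apply.
Duty = €46,293.72 × 8.5% + 2,244 × €0.13 = €4,226.69.
Line 2 (S-161, Hesia, 1,158 units, €278,012.64):
Base rate for S-161 is 10%.
Origin Hesia qualifies under the Galistan–Hesia agreement and S-161 is covered: preferential rate Free applies instead.
The additional-duty order on S-161 targets Narune, not Hesia; it does not apply.
Duty = €278,012.64 × 0% = €0.00.
Line 3 (E-569, Hesia, 2,651 liters, €228,754.79):
Base rate for E-569 is 12.5%.
Origin Hesia qualifies under the Galistan–Hesia agreement and E-569 is covered: preferential rate 3% applies instead.
Duty = €228,754.79 × 3% = €6,862.64.
Total = €4,226.69 + €0.00 + €6,862.64 = €11,089.33.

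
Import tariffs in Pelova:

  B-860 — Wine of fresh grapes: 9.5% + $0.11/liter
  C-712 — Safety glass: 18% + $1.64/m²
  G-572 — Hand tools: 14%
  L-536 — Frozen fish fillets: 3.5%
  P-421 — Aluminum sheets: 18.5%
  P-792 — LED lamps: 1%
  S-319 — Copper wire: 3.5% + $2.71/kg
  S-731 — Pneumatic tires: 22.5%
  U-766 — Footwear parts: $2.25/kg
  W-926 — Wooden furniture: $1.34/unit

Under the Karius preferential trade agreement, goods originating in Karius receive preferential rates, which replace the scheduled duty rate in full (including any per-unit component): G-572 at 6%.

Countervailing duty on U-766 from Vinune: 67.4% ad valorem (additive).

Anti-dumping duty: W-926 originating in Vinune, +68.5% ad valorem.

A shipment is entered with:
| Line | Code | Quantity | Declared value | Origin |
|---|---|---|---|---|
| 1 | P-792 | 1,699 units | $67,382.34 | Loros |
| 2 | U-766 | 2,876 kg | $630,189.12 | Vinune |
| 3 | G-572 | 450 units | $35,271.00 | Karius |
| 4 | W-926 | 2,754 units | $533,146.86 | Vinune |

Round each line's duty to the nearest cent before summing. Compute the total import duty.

Line 1 (P-792, Loros, 1,699 units, $67,382.34):
Base rate for P-792 is 1%.
Duty = $67,382.34 × 1% = $673.82.
Line 2 (U-766, Vinune, 2,876 kg, $630,189.12):
Base rate for U-766 is $2.25/kg.
Additional duty on U-766 from Vinune: +67.4% ad valorem. Applied ad valorem rate = 67.4%.
Duty = $630,189.12 × 67.4% + 2,876 × $2.25 = $431,218.47.
Line 3 (G-572, Karius, 450 units, $35,271.00):
Base rate for G-572 is 14%.
Origin Karius qualifies under the Pelova–Karius agreement and G-572 is covered: preferential rate 6% applies instead.
Duty = $35,271.00 × 6% = $2,116.26.
Line 4 (W-926, Vinune, 2,754 units, $533,146.86):
Base rate for W-926 is $1.34/unit.
Additional duty on W-926 from Vinune: +68.5% ad valorem. Applied ad valorem rate = 68.5%.
Duty = $533,146.86 × 68.5% + 2,754 × $1.34 = $368,895.96.
Total = $673.82 + $431,218.47 + $2,116.26 + $368,895.96 = $802,904.51.

$802,904.51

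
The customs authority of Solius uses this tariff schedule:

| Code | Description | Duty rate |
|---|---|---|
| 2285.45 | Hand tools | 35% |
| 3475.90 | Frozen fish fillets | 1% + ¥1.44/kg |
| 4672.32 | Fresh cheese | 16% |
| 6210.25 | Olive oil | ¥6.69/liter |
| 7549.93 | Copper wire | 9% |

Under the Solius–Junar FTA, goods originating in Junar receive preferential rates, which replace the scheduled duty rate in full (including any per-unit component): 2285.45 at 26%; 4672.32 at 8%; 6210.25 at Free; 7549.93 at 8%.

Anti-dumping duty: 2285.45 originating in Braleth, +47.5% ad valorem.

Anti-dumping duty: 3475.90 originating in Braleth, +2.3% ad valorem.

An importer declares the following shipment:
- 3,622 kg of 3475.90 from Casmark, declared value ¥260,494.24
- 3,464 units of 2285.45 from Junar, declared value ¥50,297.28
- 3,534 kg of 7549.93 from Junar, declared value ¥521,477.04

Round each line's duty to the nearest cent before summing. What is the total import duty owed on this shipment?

¥62,616.07

Line 1 (3475.90, Casmark, 3,622 kg, ¥260,494.24):
Base rate for 3475.90 is 1% + ¥1.44/kg.
The additional-duty order on 3475.90 targets Braleth, not Casmark; it does not apply.
Duty = ¥260,494.24 × 1% + 3,622 × ¥1.44 = ¥7,820.62.
Line 2 (2285.45, Junar, 3,464 units, ¥50,297.28):
Base rate for 2285.45 is 35%.
Origin Junar qualifies under the Solius–Junar agreement and 2285.45 is covered: preferential rate 26% applies instead.
The additional-duty order on 2285.45 targets Braleth, not Junar; it does not apply.
Duty = ¥50,297.28 × 26% = ¥13,077.29.
Line 3 (7549.93, Junar, 3,534 kg, ¥521,477.04):
Base rate for 7549.93 is 9%.
Origin Junar qualifies under the Solius–Junar agreement and 7549.93 is covered: preferential rate 8% applies instead.
Duty = ¥521,477.04 × 8% = ¥41,718.16.
Total = ¥7,820.62 + ¥13,077.29 + ¥41,718.16 = ¥62,616.07.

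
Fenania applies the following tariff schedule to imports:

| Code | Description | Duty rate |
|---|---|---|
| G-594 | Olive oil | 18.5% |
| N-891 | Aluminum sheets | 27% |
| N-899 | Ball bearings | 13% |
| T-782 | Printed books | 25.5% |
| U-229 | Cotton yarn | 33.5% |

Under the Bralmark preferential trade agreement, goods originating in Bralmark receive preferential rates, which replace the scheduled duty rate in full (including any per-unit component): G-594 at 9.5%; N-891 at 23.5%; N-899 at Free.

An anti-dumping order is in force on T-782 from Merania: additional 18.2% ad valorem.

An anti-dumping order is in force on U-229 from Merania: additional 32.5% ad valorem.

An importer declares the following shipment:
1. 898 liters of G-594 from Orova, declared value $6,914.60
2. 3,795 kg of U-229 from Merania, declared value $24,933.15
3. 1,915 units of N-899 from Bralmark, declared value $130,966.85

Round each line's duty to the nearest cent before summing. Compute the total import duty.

$17,735.08

Line 1 (G-594, Orova, 898 liters, $6,914.60):
Base rate for G-594 is 18.5%.
G-594 has an FTA preferential rate, but origin Orova is not Bralmark; base rate stands.
Duty = $6,914.60 × 18.5% = $1,279.20.
Line 2 (U-229, Merania, 3,795 kg, $24,933.15):
Base rate for U-229 is 33.5%.
Additional duty on U-229 from Merania: +32.5%. Applied ad valorem rate: 33.5% + 32.5% = 66%.
Duty = $24,933.15 × 66% = $16,455.88.
Line 3 (N-899, Bralmark, 1,915 units, $130,966.85):
Base rate for N-899 is 13%.
Origin Bralmark qualifies under the Fenania–Bralmark agreement and N-899 is covered: preferential rate Free applies instead.
Duty = $130,966.85 × 0% = $0.00.
Total = $1,279.20 + $16,455.88 + $0.00 = $17,735.08.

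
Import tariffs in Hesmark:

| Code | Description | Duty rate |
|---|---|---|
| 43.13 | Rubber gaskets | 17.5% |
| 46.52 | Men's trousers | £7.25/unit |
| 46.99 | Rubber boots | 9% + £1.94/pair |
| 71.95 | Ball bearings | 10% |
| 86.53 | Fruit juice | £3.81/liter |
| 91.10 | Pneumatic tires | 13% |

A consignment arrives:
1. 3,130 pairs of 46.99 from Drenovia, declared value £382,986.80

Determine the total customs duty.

£40,541.01

Line 1 (46.99, Drenovia, 3,130 pairs, £382,986.80):
Base rate for 46.99 is 9% + £1.94/pair.
Duty = £382,986.80 × 9% + 3,130 × £1.94 = £40,541.01.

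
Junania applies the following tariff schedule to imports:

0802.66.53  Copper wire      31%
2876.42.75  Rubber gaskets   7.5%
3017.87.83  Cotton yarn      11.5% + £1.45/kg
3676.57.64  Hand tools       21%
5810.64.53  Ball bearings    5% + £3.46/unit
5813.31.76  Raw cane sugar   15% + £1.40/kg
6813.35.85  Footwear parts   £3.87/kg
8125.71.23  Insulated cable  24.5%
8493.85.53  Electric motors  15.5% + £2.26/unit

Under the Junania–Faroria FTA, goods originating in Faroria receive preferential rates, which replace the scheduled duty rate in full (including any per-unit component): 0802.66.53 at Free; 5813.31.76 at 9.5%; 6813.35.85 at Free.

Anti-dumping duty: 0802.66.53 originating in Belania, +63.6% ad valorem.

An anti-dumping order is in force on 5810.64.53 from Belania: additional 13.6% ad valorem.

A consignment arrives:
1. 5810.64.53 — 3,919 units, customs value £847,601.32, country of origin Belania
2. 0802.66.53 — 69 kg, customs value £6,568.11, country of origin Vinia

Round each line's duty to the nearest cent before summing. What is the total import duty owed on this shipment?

£173,249.70

Line 1 (5810.64.53, Belania, 3,919 units, £847,601.32):
Base rate for 5810.64.53 is 5% + £3.46/unit.
Additional duty on 5810.64.53 from Belania: +13.6%. Applied ad valorem rate: 5% + 13.6% = 18.6%.
Duty = £847,601.32 × 18.6% + 3,919 × £3.46 = £171,213.59.
Line 2 (0802.66.53, Vinia, 69 kg, £6,568.11):
Base rate for 0802.66.53 is 31%.
0802.66.53 has an FTA preferential rate, but origin Vinia is not Faroria; base rate stands.
The additional-duty order on 0802.66.53 targets Belania, not Vinia; it does not apply.
Duty = £6,568.11 × 31% = £2,036.11.
Total = £171,213.59 + £2,036.11 = £173,249.70.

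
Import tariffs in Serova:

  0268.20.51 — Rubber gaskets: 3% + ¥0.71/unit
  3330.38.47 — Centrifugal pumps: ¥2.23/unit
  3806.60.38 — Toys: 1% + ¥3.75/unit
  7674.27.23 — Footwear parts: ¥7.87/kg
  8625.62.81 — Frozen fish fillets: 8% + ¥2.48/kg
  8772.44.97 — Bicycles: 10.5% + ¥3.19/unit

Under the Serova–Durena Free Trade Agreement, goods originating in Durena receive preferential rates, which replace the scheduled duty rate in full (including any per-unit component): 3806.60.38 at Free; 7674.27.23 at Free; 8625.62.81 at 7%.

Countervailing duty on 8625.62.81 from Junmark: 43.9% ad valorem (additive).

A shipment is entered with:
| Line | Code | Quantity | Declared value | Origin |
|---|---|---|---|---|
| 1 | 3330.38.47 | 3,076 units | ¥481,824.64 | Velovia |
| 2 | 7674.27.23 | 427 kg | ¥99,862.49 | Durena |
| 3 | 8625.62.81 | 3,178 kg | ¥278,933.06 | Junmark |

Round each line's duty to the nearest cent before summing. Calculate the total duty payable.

¥159,507.18

Line 1 (3330.38.47, Velovia, 3,076 units, ¥481,824.64):
Base rate for 3330.38.47 is ¥2.23/unit.
Duty = 3,076 × ¥2.23 = ¥6,859.48.
Line 2 (7674.27.23, Durena, 427 kg, ¥99,862.49):
Base rate for 7674.27.23 is ¥7.87/kg.
Origin Durena qualifies under the Serova–Durena agreement and 7674.27.23 is covered: preferential rate Free applies instead.
Duty = ¥99,862.49 × 0% = ¥0.00.
Line 3 (8625.62.81, Junmark, 3,178 kg, ¥278,933.06):
Base rate for 8625.62.81 is 8% + ¥2.48/kg.
8625.62.81 has an FTA preferential rate, but origin Junmark is not Durena; base rate stands.
Additional duty on 8625.62.81 from Junmark: +43.9%. Applied ad valorem rate: 8% + 43.9% = 51.9%.
Duty = ¥278,933.06 × 51.9% + 3,178 × ¥2.48 = ¥152,647.70.
Total = ¥6,859.48 + ¥0.00 + ¥152,647.70 = ¥159,507.18.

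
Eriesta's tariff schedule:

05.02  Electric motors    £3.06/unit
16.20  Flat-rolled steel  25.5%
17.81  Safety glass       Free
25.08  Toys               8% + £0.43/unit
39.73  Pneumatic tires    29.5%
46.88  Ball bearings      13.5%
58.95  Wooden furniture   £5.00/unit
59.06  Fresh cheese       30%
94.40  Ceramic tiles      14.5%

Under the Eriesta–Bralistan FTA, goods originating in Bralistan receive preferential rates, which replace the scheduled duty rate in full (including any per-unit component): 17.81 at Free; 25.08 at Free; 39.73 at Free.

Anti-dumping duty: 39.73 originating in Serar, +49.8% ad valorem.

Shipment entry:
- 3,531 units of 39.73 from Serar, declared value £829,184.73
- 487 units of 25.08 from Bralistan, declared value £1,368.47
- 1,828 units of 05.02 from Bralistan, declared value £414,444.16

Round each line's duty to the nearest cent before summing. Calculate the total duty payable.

Line 1 (39.73, Serar, 3,531 units, £829,184.73):
Base rate for 39.73 is 29.5%.
39.73 has an FTA preferential rate, but origin Serar is not Bralistan; base rate stands.
Additional duty on 39.73 from Serar: +49.8%. Applied ad valorem rate: 29.5% + 49.8% = 79.3%.
Duty = £829,184.73 × 79.3% = £657,543.49.
Line 2 (25.08, Bralistan, 487 units, £1,368.47):
Base rate for 25.08 is 8% + £0.43/unit.
Origin Bralistan qualifies under the Eriesta–Bralistan agreement and 25.08 is covered: preferential rate Free applies instead.
Duty = £1,368.47 × 0% = £0.00.
Line 3 (05.02, Bralistan, 1,828 units, £414,444.16):
Base rate for 05.02 is £3.06/unit.
Origin Bralistan is the FTA partner but 05.02 is not on the preference list; base rate stands.
Duty = 1,828 × £3.06 = £5,593.68.
Total = £657,543.49 + £0.00 + £5,593.68 = £663,137.17.

£663,137.17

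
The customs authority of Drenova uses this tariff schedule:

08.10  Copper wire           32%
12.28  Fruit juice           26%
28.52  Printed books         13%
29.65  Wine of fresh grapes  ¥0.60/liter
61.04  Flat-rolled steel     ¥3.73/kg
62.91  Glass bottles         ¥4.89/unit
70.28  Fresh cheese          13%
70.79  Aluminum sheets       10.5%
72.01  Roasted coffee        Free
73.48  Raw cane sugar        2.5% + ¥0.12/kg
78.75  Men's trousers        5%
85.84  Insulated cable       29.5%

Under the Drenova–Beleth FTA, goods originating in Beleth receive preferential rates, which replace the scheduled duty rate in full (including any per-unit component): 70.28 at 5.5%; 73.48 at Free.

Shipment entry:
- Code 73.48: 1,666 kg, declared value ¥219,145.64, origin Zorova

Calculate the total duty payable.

¥5,678.56

Line 1 (73.48, Zorova, 1,666 kg, ¥219,145.64):
Base rate for 73.48 is 2.5% + ¥0.12/kg.
73.48 has an FTA preferential rate, but origin Zorova is not Beleth; base rate stands.
Duty = ¥219,145.64 × 2.5% + 1,666 × ¥0.12 = ¥5,678.56.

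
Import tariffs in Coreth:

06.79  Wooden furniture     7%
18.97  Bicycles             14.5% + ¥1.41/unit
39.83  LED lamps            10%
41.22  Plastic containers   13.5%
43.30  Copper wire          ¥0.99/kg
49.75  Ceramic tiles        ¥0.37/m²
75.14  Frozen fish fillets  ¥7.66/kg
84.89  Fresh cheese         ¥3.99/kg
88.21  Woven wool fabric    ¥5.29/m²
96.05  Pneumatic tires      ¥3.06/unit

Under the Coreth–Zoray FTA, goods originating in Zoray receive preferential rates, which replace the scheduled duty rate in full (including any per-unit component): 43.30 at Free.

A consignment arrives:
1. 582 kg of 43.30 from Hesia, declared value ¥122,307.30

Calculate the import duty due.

¥576.18

Line 1 (43.30, Hesia, 582 kg, ¥122,307.30):
Base rate for 43.30 is ¥0.99/kg.
43.30 has an FTA preferential rate, but origin Hesia is not Zoray; base rate stands.
Duty = 582 × ¥0.99 = ¥576.18.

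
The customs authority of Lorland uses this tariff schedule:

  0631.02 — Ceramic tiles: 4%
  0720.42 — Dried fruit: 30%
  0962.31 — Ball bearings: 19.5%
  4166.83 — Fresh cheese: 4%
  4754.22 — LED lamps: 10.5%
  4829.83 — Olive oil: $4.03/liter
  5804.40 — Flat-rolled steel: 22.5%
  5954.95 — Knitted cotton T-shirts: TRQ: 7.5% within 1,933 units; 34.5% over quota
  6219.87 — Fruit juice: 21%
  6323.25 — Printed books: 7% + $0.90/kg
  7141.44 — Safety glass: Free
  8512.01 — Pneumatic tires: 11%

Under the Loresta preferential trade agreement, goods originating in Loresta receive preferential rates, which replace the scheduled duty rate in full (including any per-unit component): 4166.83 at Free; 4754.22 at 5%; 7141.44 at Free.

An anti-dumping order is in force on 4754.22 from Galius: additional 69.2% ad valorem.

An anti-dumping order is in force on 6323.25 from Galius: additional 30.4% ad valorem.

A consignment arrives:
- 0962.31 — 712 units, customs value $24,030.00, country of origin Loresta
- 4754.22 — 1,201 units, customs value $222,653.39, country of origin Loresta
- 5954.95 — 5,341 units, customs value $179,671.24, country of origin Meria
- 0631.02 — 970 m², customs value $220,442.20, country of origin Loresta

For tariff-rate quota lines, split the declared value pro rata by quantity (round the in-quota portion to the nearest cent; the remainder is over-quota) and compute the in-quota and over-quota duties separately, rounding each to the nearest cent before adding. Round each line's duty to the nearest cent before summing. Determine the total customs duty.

Line 1 (0962.31, Loresta, 712 units, $24,030.00):
Base rate for 0962.31 is 19.5%.
Origin Loresta is the FTA partner but 0962.31 is not on the preference list; base rate stands.
Duty = $24,030.00 × 19.5% = $4,685.85.
Line 2 (4754.22, Loresta, 1,201 units, $222,653.39):
Base rate for 4754.22 is 10.5%.
Origin Loresta qualifies under the Lorland–Loresta agreement and 4754.22 is covered: preferential rate 5% applies instead.
The additional-duty order on 4754.22 targets Galius, not Loresta; it does not apply.
Duty = $222,653.39 × 5% = $11,132.67.
Line 3 (5954.95, Meria, 5,341 units, $179,671.24):
Code 5954.95 is under a tariff-rate quota (threshold 1,933 units). In-quota: 1,933 units at 7.5%; over-quota: 3,408 units at 34.5%.
Pro-rata value split: in-quota = $179,671.24 × 1,933/5,341 = $65,026.12; over-quota = $179,671.24 − $65,026.12 = $114,645.12.
In-quota duty = $65,026.12 × 7.5% = $4,876.96. Over-quota duty = $114,645.12 × 34.5% = $39,552.57.
Line duty = $4,876.96 + $39,552.57 = $44,429.53.
Line 4 (0631.02, Loresta, 970 m², $220,442.20):
Base rate for 0631.02 is 4%.
Origin Loresta is the FTA partner but 0631.02 is not on the preference list; base rate stands.
Duty = $220,442.20 × 4% = $8,817.69.
Total = $4,685.85 + $11,132.67 + $44,429.53 + $8,817.69 = $69,065.74.

$69,065.74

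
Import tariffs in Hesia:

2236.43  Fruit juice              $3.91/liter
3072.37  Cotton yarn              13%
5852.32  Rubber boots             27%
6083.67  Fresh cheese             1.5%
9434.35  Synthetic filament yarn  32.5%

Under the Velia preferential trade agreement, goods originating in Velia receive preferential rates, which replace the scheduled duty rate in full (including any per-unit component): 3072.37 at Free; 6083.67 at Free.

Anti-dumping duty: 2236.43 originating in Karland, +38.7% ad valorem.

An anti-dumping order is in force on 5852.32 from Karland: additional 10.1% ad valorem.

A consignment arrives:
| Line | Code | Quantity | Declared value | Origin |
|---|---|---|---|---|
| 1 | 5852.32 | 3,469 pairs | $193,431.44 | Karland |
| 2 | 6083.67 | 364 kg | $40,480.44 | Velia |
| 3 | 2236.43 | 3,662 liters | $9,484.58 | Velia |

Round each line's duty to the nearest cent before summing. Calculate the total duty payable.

$86,081.48

Line 1 (5852.32, Karland, 3,469 pairs, $193,431.44):
Base rate for 5852.32 is 27%.
Additional duty on 5852.32 from Karland: +10.1%. Applied ad valorem rate: 27% + 10.1% = 37.1%.
Duty = $193,431.44 × 37.1% = $71,763.06.
Line 2 (6083.67, Velia, 364 kg, $40,480.44):
Base rate for 6083.67 is 1.5%.
Origin Velia qualifies under the Hesia–Velia agreement and 6083.67 is covered: preferential rate Free applies instead.
Duty = $40,480.44 × 0% = $0.00.
Line 3 (2236.43, Velia, 3,662 liters, $9,484.58):
Base rate for 2236.43 is $3.91/liter.
Origin Velia is the FTA partner but 2236.43 is not on the preference list; base rate stands.
The additional-duty order on 2236.43 targets Karland, not Velia; it does not apply.
Duty = 3,662 × $3.91 = $14,318.42.
Total = $71,763.06 + $0.00 + $14,318.42 = $86,081.48.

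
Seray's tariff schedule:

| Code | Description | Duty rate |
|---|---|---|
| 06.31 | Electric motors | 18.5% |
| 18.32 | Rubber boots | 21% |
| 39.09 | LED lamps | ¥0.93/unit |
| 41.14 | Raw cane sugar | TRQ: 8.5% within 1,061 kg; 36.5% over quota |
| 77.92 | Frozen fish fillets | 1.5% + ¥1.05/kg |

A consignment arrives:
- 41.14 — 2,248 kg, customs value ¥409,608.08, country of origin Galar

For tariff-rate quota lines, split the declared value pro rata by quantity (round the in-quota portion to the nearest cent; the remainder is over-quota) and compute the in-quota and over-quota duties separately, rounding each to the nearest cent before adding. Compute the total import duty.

¥95,376.00

Line 1 (41.14, Galar, 2,248 kg, ¥409,608.08):
Code 41.14 is under a tariff-rate quota (threshold 1,061 kg). In-quota: 1,061 kg at 8.5%; over-quota: 1,187 kg at 36.5%.
Pro-rata value split: in-quota = ¥409,608.08 × 1,061/2,248 = ¥193,324.81; over-quota = ¥409,608.08 − ¥193,324.81 = ¥216,283.27.
In-quota duty = ¥193,324.81 × 8.5% = ¥16,432.61. Over-quota duty = ¥216,283.27 × 36.5% = ¥78,943.39.
Line duty = ¥16,432.61 + ¥78,943.39 = ¥95,376.00.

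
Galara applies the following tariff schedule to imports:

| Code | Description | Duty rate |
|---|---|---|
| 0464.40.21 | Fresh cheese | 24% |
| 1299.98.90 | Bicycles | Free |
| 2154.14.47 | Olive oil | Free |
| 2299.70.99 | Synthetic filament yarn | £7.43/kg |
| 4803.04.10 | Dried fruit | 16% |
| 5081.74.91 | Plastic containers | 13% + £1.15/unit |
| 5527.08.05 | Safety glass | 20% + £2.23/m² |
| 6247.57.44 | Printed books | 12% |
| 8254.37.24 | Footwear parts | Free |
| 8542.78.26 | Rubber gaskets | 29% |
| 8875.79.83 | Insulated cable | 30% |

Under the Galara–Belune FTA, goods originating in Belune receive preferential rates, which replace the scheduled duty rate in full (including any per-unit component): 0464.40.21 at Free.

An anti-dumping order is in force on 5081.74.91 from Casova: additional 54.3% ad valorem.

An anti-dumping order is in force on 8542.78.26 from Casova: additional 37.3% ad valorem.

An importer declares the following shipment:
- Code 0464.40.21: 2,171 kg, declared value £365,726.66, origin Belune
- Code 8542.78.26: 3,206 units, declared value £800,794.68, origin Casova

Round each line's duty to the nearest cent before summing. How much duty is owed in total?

£530,926.87

Line 1 (0464.40.21, Belune, 2,171 kg, £365,726.66):
Base rate for 0464.40.21 is 24%.
Origin Belune qualifies under the Galara–Belune agreement and 0464.40.21 is covered: preferential rate Free applies instead.
Duty = £365,726.66 × 0% = £0.00.
Line 2 (8542.78.26, Casova, 3,206 units, £800,794.68):
Base rate for 8542.78.26 is 29%.
Additional duty on 8542.78.26 from Casova: +37.3%. Applied ad valorem rate: 29% + 37.3% = 66.3%.
Duty = £800,794.68 × 66.3% = £530,926.87.
Total = £0.00 + £530,926.87 = £530,926.87.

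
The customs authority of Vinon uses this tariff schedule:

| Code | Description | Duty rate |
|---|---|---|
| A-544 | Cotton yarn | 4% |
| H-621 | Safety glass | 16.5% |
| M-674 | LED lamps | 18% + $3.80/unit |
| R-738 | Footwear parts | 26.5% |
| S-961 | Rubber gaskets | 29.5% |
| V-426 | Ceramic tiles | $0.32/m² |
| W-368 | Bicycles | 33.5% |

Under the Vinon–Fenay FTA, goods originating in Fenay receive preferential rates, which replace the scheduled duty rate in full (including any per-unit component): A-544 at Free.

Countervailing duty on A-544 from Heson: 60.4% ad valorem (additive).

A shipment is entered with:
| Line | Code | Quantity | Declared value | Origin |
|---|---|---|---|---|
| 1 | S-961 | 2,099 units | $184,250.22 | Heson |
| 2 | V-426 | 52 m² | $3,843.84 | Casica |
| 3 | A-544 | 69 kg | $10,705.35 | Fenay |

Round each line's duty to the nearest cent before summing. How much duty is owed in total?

Line 1 (S-961, Heson, 2,099 units, $184,250.22):
Base rate for S-961 is 29.5%.
Duty = $184,250.22 × 29.5% = $54,353.81.
Line 2 (V-426, Casica, 52 m², $3,843.84):
Base rate for V-426 is $0.32/m².
Duty = 52 × $0.32 = $16.64.
Line 3 (A-544, Fenay, 69 kg, $10,705.35):
Base rate for A-544 is 4%.
Origin Fenay qualifies under the Vinon–Fenay agreement and A-544 is covered: preferential rate Free applies instead.
The additional-duty order on A-544 targets Heson, not Fenay; it does not apply.
Duty = $10,705.35 × 0% = $0.00.
Total = $54,353.81 + $16.64 + $0.00 = $54,370.45.

$54,370.45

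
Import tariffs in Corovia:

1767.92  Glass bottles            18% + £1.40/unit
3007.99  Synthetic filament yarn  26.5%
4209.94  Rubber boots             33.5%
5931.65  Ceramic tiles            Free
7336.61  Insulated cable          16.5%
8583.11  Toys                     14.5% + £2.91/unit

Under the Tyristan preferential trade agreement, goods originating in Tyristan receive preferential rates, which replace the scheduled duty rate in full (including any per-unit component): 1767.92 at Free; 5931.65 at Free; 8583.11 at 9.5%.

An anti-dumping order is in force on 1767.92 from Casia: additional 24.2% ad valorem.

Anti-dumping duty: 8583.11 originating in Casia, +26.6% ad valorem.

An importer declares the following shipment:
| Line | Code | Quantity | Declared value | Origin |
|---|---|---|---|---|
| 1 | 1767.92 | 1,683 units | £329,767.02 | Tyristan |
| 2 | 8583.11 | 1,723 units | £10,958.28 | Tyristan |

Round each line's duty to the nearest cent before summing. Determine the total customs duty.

£1,041.04

Line 1 (1767.92, Tyristan, 1,683 units, £329,767.02):
Base rate for 1767.92 is 18% + £1.40/unit.
Origin Tyristan qualifies under the Corovia–Tyristan agreement and 1767.92 is covered: preferential rate Free applies instead.
The additional-duty order on 1767.92 targets Casia, not Tyristan; it does not apply.
Duty = £329,767.02 × 0% = £0.00.
Line 2 (8583.11, Tyristan, 1,723 units, £10,958.28):
Base rate for 8583.11 is 14.5% + £2.91/unit.
Origin Tyristan qualifies under the Corovia–Tyristan agreement and 8583.11 is covered: preferential rate 9.5% applies instead.
The additional-duty order on 8583.11 targets Casia, not Tyristan; it does not apply.
Duty = £10,958.28 × 9.5% = £1,041.04.
Total = £0.00 + £1,041.04 = £1,041.04.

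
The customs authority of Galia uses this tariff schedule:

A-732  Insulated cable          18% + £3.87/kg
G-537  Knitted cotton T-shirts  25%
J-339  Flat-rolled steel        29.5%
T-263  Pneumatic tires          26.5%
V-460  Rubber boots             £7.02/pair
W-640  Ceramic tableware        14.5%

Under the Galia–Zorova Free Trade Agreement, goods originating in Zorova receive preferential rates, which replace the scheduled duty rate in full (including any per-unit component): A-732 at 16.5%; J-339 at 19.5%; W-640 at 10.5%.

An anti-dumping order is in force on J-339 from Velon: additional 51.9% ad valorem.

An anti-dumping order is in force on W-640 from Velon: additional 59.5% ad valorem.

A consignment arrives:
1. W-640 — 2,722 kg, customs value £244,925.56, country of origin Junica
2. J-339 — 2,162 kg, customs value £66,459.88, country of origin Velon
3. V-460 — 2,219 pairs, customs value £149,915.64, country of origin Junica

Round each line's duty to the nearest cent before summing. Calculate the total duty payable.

£105,189.93

Line 1 (W-640, Junica, 2,722 kg, £244,925.56):
Base rate for W-640 is 14.5%.
W-640 has an FTA preferential rate, but origin Junica is not Zorova; base rate stands.
The additional-duty order on W-640 targets Velon, not Junica; it does not apply.
Duty = £244,925.56 × 14.5% = £35,514.21.
Line 2 (J-339, Velon, 2,162 kg, £66,459.88):
Base rate for J-339 is 29.5%.
J-339 has an FTA preferential rate, but origin Velon is not Zorova; base rate stands.
Additional duty on J-339 from Velon: +51.9%. Applied ad valorem rate: 29.5% + 51.9% = 81.4%.
Duty = £66,459.88 × 81.4% = £54,098.34.
Line 3 (V-460, Junica, 2,219 pairs, £149,915.64):
Base rate for V-460 is £7.02/pair.
Duty = 2,219 × £7.02 = £15,577.38.
Total = £35,514.21 + £54,098.34 + £15,577.38 = £105,189.93.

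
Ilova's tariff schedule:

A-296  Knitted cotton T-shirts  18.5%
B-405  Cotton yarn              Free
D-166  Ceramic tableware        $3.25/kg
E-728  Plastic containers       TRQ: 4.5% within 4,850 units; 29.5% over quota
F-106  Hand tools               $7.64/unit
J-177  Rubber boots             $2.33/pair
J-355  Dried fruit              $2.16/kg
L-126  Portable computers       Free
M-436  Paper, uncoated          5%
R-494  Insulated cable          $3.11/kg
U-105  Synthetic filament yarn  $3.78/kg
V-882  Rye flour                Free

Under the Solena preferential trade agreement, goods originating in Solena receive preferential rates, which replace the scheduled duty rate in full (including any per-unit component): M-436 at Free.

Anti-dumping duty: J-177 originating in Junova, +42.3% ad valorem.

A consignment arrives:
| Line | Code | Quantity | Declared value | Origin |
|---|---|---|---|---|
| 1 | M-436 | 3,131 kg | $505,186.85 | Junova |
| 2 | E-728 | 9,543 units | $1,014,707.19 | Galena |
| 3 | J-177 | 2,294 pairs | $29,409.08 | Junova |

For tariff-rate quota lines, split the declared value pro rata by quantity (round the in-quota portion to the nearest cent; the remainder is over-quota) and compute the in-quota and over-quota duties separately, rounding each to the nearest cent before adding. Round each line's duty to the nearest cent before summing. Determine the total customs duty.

Line 1 (M-436, Junova, 3,131 kg, $505,186.85):
Base rate for M-436 is 5%.
M-436 has an FTA preferential rate, but origin Junova is not Solena; base rate stands.
Duty = $505,186.85 × 5% = $25,259.34.
Line 2 (E-728, Galena, 9,543 units, $1,014,707.19):
Code E-728 is under a tariff-rate quota (threshold 4,850 units). In-quota: 4,850 units at 4.5%; over-quota: 4,693 units at 29.5%.
Pro-rata value split: in-quota = $1,014,707.19 × 4,850/9,543 = $515,700.50; over-quota = $1,014,707.19 − $515,700.50 = $499,006.69.
In-quota duty = $515,700.50 × 4.5% = $23,206.52. Over-quota duty = $499,006.69 × 29.5% = $147,206.97.
Line duty = $23,206.52 + $147,206.97 = $170,413.49.
Line 3 (J-177, Junova, 2,294 pairs, $29,409.08):
Base rate for J-177 is $2.33/pair.
Additional duty on J-177 from Junova: +42.3% ad valorem. Applied ad valorem rate = 42.3%.
Duty = $29,409.08 × 42.3% + 2,294 × $2.33 = $17,785.06.
Total = $25,259.34 + $170,413.49 + $17,785.06 = $213,457.89.

$213,457.89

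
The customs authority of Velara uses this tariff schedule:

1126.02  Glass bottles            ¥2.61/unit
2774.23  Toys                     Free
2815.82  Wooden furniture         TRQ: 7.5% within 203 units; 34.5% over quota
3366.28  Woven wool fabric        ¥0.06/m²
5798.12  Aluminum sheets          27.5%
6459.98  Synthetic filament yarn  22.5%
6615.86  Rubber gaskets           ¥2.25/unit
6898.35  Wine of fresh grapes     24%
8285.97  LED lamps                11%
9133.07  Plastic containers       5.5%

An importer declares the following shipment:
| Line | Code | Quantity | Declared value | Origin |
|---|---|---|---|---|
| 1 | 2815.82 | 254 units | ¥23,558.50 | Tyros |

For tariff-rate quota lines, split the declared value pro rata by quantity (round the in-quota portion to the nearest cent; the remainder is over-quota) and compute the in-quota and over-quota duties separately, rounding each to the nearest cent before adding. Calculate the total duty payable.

Line 1 (2815.82, Tyros, 254 units, ¥23,558.50):
Code 2815.82 is under a tariff-rate quota (threshold 203 units). In-quota: 203 units at 7.5%; over-quota: 51 units at 34.5%.
Pro-rata value split: in-quota = ¥23,558.50 × 203/254 = ¥18,828.25; over-quota = ¥23,558.50 − ¥18,828.25 = ¥4,730.25.
In-quota duty = ¥18,828.25 × 7.5% = ¥1,412.12. Over-quota duty = ¥4,730.25 × 34.5% = ¥1,631.94.
Line duty = ¥1,412.12 + ¥1,631.94 = ¥3,044.06.

¥3,044.06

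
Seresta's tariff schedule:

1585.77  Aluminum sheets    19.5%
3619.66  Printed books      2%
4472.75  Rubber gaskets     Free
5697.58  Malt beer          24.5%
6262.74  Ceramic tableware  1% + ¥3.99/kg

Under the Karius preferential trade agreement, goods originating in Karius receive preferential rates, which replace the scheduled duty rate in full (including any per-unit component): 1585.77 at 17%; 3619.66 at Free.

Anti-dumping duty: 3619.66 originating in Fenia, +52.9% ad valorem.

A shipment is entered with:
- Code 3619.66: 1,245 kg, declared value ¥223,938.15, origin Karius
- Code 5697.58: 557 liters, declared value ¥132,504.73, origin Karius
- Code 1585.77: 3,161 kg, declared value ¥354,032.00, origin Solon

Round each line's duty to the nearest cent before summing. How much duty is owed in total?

Line 1 (3619.66, Karius, 1,245 kg, ¥223,938.15):
Base rate for 3619.66 is 2%.
Origin Karius qualifies under the Seresta–Karius agreement and 3619.66 is covered: preferential rate Free applies instead.
The additional-duty order on 3619.66 targets Fenia, not Karius; it does not apply.
Duty = ¥223,938.15 × 0% = ¥0.00.
Line 2 (5697.58, Karius, 557 liters, ¥132,504.73):
Base rate for 5697.58 is 24.5%.
Origin Karius is the FTA partner but 5697.58 is not on the preference list; base rate stands.
Duty = ¥132,504.73 × 24.5% = ¥32,463.66.
Line 3 (1585.77, Solon, 3,161 kg, ¥354,032.00):
Base rate for 1585.77 is 19.5%.
1585.77 has an FTA preferential rate, but origin Solon is not Karius; base rate stands.
Duty = ¥354,032.00 × 19.5% = ¥69,036.24.
Total = ¥0.00 + ¥32,463.66 + ¥69,036.24 = ¥101,499.90.

¥101,499.90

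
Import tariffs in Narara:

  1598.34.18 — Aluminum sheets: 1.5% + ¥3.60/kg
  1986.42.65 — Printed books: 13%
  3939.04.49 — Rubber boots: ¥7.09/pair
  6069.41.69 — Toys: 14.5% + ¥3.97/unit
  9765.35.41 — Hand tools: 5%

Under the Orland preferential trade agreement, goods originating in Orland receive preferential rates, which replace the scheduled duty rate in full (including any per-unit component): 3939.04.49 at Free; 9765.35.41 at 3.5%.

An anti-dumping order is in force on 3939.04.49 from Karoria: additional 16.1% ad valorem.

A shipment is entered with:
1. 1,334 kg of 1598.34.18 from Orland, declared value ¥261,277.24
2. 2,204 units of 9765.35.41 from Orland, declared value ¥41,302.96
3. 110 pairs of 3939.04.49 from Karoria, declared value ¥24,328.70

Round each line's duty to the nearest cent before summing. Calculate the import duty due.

Line 1 (1598.34.18, Orland, 1,334 kg, ¥261,277.24):
Base rate for 1598.34.18 is 1.5% + ¥3.60/kg.
Origin Orland is the FTA partner but 1598.34.18 is not on the preference list; base rate stands.
Duty = ¥261,277.24 × 1.5% + 1,334 × ¥3.60 = ¥8,721.56.
Line 2 (9765.35.41, Orland, 2,204 units, ¥41,302.96):
Base rate for 9765.35.41 is 5%.
Origin Orland qualifies under the Narara–Orland agreement and 9765.35.41 is covered: preferential rate 3.5% applies instead.
Duty = ¥41,302.96 × 3.5% = ¥1,445.60.
Line 3 (3939.04.49, Karoria, 110 pairs, ¥24,328.70):
Base rate for 3939.04.49 is ¥7.09/pair.
3939.04.49 has an FTA preferential rate, but origin Karoria is not Orland; base rate stands.
Additional duty on 3939.04.49 from Karoria: +16.1% ad valorem. Applied ad valorem rate = 16.1%.
Duty = ¥24,328.70 × 16.1% + 110 × ¥7.09 = ¥4,696.82.
Total = ¥8,721.56 + ¥1,445.60 + ¥4,696.82 = ¥14,863.98.

¥14,863.98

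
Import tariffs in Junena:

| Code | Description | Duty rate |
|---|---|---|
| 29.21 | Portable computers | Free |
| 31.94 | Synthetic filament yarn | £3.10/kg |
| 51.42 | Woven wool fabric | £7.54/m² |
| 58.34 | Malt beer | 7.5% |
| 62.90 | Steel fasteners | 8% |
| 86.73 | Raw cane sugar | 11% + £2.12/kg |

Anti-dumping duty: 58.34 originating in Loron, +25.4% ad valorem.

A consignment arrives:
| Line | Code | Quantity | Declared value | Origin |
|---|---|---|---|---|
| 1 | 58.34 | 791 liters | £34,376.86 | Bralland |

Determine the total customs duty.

Line 1 (58.34, Bralland, 791 liters, £34,376.86):
Base rate for 58.34 is 7.5%.
The additional-duty order on 58.34 targets Loron, not Bralland; it does not apply.
Duty = £34,376.86 × 7.5% = £2,578.26.

£2,578.26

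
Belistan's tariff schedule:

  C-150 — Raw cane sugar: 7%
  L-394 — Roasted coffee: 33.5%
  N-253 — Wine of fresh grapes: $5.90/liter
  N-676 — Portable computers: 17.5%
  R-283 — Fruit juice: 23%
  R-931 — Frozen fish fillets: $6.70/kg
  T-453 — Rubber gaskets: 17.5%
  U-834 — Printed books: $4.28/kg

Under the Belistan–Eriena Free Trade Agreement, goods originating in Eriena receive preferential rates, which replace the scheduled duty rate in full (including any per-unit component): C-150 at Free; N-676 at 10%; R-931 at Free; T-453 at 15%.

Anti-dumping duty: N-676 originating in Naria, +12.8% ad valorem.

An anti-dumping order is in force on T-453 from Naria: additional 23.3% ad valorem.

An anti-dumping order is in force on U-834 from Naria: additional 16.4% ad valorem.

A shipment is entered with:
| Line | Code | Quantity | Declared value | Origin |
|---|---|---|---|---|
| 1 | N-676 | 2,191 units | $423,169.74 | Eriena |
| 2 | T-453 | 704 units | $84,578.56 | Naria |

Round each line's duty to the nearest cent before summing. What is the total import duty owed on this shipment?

Line 1 (N-676, Eriena, 2,191 units, $423,169.74):
Base rate for N-676 is 17.5%.
Origin Eriena qualifies under the Belistan–Eriena agreement and N-676 is covered: preferential rate 10% applies instead.
The additional-duty order on N-676 targets Naria, not Eriena; it does not apply.
Duty = $423,169.74 × 10% = $42,316.97.
Line 2 (T-453, Naria, 704 units, $84,578.56):
Base rate for T-453 is 17.5%.
T-453 has an FTA preferential rate, but origin Naria is not Eriena; base rate stands.
Additional duty on T-453 from Naria: +23.3%. Applied ad valorem rate: 17.5% + 23.3% = 40.8%.
Duty = $84,578.56 × 40.8% = $34,508.05.
Total = $42,316.97 + $34,508.05 = $76,825.02.

$76,825.02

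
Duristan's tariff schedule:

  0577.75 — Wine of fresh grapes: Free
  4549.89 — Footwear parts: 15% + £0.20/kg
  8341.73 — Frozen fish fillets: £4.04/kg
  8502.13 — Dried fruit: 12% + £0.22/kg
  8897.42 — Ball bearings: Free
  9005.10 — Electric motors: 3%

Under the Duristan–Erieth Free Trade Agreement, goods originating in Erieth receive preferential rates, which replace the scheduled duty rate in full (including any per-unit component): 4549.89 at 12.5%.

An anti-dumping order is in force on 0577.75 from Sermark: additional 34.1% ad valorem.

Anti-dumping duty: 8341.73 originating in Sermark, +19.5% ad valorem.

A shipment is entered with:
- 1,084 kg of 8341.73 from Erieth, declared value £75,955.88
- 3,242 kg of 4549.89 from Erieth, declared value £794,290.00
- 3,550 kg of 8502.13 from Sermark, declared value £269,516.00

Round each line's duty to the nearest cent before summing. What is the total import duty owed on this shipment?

£136,788.53

Line 1 (8341.73, Erieth, 1,084 kg, £75,955.88):
Base rate for 8341.73 is £4.04/kg.
Origin Erieth is the FTA partner but 8341.73 is not on the preference list; base rate stands.
The additional-duty order on 8341.73 targets Sermark, not Erieth; it does not apply.
Duty = 1,084 × £4.04 = £4,379.36.
Line 2 (4549.89, Erieth, 3,242 kg, £794,290.00):
Base rate for 4549.89 is 15% + £0.20/kg.
Origin Erieth qualifies under the Duristan–Erieth agreement and 4549.89 is covered: preferential rate 12.5% applies instead.
Duty = £794,290.00 × 12.5% = £99,286.25.
Line 3 (8502.13, Sermark, 3,550 kg, £269,516.00):
Base rate for 8502.13 is 12% + £0.22/kg.
Duty = £269,516.00 × 12% + 3,550 × £0.22 = £33,122.92.
Total = £4,379.36 + £99,286.25 + £33,122.92 = £136,788.53.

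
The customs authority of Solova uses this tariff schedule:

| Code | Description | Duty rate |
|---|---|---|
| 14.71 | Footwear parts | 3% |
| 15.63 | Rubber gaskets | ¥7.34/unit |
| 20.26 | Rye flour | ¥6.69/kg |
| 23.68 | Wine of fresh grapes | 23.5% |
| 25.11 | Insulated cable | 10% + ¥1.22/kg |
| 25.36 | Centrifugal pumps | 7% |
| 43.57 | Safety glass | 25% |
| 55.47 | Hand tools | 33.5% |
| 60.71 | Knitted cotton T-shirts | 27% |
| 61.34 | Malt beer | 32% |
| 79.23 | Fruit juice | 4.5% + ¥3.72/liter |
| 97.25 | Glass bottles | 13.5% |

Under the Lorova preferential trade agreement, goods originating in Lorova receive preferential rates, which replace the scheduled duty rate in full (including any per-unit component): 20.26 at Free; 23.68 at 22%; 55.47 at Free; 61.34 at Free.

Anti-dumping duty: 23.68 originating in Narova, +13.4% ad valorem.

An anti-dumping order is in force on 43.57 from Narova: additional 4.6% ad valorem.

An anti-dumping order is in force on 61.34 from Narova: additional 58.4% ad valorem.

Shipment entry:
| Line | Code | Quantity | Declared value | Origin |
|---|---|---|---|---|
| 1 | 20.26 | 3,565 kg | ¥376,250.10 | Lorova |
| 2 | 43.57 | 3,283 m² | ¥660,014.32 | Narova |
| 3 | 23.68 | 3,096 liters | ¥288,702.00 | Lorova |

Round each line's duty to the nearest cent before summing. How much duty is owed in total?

¥258,878.68

Line 1 (20.26, Lorova, 3,565 kg, ¥376,250.10):
Base rate for 20.26 is ¥6.69/kg.
Origin Lorova qualifies under the Solova–Lorova agreement and 20.26 is covered: preferential rate Free applies instead.
Duty = ¥376,250.10 × 0% = ¥0.00.
Line 2 (43.57, Narova, 3,283 m², ¥660,014.32):
Base rate for 43.57 is 25%.
Additional duty on 43.57 from Narova: +4.6%. Applied ad valorem rate: 25% + 4.6% = 29.6%.
Duty = ¥660,014.32 × 29.6% = ¥195,364.24.
Line 3 (23.68, Lorova, 3,096 liters, ¥288,702.00):
Base rate for 23.68 is 23.5%.
Origin Lorova qualifies under the Solova–Lorova agreement and 23.68 is covered: preferential rate 22% applies instead.
The additional-duty order on 23.68 targets Narova, not Lorova; it does not apply.
Duty = ¥288,702.00 × 22% = ¥63,514.44.
Total = ¥0.00 + ¥195,364.24 + ¥63,514.44 = ¥258,878.68.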